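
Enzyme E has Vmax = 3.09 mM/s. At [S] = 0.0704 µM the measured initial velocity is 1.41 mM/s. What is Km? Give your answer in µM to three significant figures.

0.0839 µM

v/Vmax = 1.41/3.09 = 0.4563 = [S]/(Km+[S]).
So Km + [S] = [S]/0.4563 = 0.1543 µM, giving Km = 0.1543 − 0.0704 = 0.0839 µM.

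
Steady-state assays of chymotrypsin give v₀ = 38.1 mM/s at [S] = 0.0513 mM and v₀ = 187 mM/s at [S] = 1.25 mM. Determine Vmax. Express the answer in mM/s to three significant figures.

From v = Vmax[S]/(Km+[S]), each point gives Vmax = v(Km+[S])/[S].
Equating: 38.1(Km+0.0513)/0.0513 = 187(Km+1.25)/1.25.
742.7·Km + 38.1 = 149.6·Km + 187, so (742.7 − 149.6)·Km = 187 − 38.1.
Km = 148.9/593.1 = 0.251 mM; then Vmax = 38.1(0.251+0.0513)/0.0513 = 225 mM/s.

225 mM/s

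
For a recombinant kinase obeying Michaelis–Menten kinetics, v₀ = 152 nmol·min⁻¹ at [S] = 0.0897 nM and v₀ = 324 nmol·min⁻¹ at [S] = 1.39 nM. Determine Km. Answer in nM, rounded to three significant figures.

In reciprocal form, 1/v = (Km/Vmax)·(1/[S]) + 1/Vmax. The two points give (1/[S], 1/v) = (11.15, 0.006579) and (0.7194, 0.003086).
Slope = (0.006579 − 0.003086)/(11.15 − 0.7194) = 0.0003349; intercept = 0.006579 − 0.0003349×11.15 = 0.002845.
Vmax = 1/intercept = 351 nmol·min⁻¹; Km = slope × Vmax = 0.0003349 × 351 = 0.118 nM.

0.118 nM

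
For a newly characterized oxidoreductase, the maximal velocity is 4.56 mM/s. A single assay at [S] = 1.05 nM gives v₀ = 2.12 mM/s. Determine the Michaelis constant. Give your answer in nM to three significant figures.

1.21 nM

v/Vmax = 2.12/4.56 = 0.4649 = [S]/(Km+[S]).
So Km + [S] = [S]/0.4649 = 2.258 nM, giving Km = 2.258 − 1.05 = 1.21 nM.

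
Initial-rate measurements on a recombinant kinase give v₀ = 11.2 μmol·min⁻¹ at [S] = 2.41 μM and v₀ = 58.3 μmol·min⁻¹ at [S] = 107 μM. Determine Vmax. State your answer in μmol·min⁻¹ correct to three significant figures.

In reciprocal form, 1/v = (Km/Vmax)·(1/[S]) + 1/Vmax. The two points give (1/[S], 1/v) = (0.4149, 0.08929) and (0.009346, 0.01715).
Slope = (0.08929 − 0.01715)/(0.4149 − 0.009346) = 0.1778; intercept = 0.08929 − 0.1778×0.4149 = 0.01549.
Vmax = 1/intercept = 64.6 μmol·min⁻¹; Km = slope × Vmax = 0.1778 × 64.6 = 11.5 μM.

64.6 μmol·min⁻¹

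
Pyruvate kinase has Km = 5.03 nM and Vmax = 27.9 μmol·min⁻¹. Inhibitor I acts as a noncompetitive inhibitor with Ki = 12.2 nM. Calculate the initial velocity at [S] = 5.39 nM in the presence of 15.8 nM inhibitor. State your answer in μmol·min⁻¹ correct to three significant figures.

6.29 μmol·min⁻¹

α = 1 + [I]/Ki = 1 + 15.8/12.2 = 2.295.
For a noncompetitive inhibitor, Vmax is reduced to Vmax/α while Km is unchanged: Km,app = 5.03 nM, Vmax,app = 12.2 μmol·min⁻¹.
v = Vmax,app·[S]/(Km,app + [S]) = 12.2 × 5.39/(5.03 + 5.39) = 6.29 μmol·min⁻¹.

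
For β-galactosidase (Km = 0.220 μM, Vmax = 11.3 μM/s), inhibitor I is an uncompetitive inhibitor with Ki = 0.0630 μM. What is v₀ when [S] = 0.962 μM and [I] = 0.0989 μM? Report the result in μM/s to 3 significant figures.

4.04 μM/s

α = 1 + [I]/Ki = 1 + 0.0989/0.0630 = 2.570.
For an uncompetitive inhibitor, both parameters are divided by α, giving Vmax/α and Km/α: Km,app = 0.0856 μM, Vmax,app = 4.40 μM/s.
v = Vmax,app·[S]/(Km,app + [S]) = 4.40 × 0.962/(0.0856 + 0.962) = 4.04 μM/s.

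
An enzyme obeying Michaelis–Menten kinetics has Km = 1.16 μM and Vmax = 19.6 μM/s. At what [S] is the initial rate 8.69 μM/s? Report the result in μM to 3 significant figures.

0.924 μM

The required fractional saturation is v/Vmax = 8.69/19.6 = 0.4434.
Then [S]/(Km+[S]) = 0.4434 ⇒ [S] = 1.16 × 0.4434/(1 − 0.4434) = 0.924 μM.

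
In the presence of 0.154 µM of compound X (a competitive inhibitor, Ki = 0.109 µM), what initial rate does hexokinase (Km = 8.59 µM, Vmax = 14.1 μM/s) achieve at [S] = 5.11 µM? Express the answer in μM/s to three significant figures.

2.79 μM/s

With α = 1 + [I]/Ki = 1 + 0.154/0.109 = 2.413, the competitive rate law is v = Vmax[S] / (αKm + [S]).
v = 14.1×5.11 / (2.413×8.59 + 5.11) = 72.05/25.84 = 2.79 μM/s.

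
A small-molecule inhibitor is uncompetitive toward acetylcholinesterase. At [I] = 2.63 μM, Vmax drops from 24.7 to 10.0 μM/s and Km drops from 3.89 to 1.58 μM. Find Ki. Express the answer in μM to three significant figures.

1.79 μM

Uncompetitive: Vmax,app = Vmax/α (and Km,app = Km/α) with α = 1 + [I]/Ki.
α = Vmax/Vmax,app = 24.7/10.0 = 2.470.
Since α = 1 + [I]/Ki, [I]/Ki = 2.470 − 1 = 1.470 and Ki = 2.63/1.470 = 1.79 μM.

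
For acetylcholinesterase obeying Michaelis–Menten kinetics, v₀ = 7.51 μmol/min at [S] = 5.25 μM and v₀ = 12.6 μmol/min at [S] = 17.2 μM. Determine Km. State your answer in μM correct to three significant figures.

In reciprocal form, 1/v = (Km/Vmax)·(1/[S]) + 1/Vmax. The two points give (1/[S], 1/v) = (0.1905, 0.1332) and (0.05814, 0.07937).
Slope = (0.1332 − 0.07937)/(0.1905 − 0.05814) = 0.4065; intercept = 0.1332 − 0.4065×0.1905 = 0.05573.
Vmax = 1/intercept = 17.9 μmol/min; Km = slope × Vmax = 0.4065 × 17.9 = 7.29 μM.

7.29 μM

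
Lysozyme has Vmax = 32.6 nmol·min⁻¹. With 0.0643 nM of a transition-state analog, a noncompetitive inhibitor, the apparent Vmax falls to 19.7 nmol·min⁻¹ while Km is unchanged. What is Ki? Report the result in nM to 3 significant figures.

0.0982 nM

Noncompetitive: Vmax,app = Vmax/α with α = 1 + [I]/Ki.
α = Vmax/Vmax,app = 32.6/19.7 = 1.655.
Ki = [I]/(α − 1) = 0.0643/0.6548 = 0.0982 nM.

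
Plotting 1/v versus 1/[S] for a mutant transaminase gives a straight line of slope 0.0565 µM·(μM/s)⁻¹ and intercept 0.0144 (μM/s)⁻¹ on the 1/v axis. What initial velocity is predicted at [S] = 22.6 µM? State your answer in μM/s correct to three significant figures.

The y-intercept is 1/Vmax, so Vmax = 1/0.0144 = 69.4 μM/s.
The slope is Km/Vmax, so Km = 0.0565 × 69.4 = 3.92 µM.
Then v = 69.4 × 22.6/(3.92 + 22.6) = 59.2 μM/s.

59.2 μM/s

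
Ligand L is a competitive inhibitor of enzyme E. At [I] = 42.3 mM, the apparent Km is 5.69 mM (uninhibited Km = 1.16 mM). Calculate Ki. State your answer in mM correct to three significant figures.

10.8 mM

Competitive: Km,app = α·Km with α = 1 + [I]/Ki.
α = Km,app/Km = 5.69/1.16 = 4.905.
Since α = 1 + [I]/Ki, [I]/Ki = 4.905 − 1 = 3.905 and Ki = 42.3/3.905 = 10.8 mM.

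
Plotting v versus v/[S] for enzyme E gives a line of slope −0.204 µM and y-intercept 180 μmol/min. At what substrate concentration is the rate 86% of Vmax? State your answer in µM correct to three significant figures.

The Eadie–Hofstee slope gives Km = 0.204 µM (slope = −Km).
v/Vmax = [S]/(Km+[S]) = 0.86 ⇒ [S] = Km·0.86/(1−0.86) = 0.204 × 6.143 = 1.25 µM.

1.25 µM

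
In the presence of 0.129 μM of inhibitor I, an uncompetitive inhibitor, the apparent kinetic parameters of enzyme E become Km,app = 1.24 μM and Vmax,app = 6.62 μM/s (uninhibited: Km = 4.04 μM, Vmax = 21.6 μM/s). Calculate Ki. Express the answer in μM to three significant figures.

Uncompetitive: Vmax,app = Vmax/α (and Km,app = Km/α) with α = 1 + [I]/Ki.
α = Vmax/Vmax,app = 21.6/6.62 = 3.263.
Since α = 1 + [I]/Ki, [I]/Ki = 3.263 − 1 = 2.263 and Ki = 0.129/2.263 = 0.0570 μM.

0.0570 μM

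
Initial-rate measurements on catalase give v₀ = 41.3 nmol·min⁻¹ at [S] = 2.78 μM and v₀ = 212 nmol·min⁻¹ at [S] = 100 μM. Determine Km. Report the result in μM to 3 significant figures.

13.4 μM

From v = Vmax[S]/(Km+[S]), each point gives Vmax = v(Km+[S])/[S].
Equating: 41.3(Km+2.78)/2.78 = 212(Km+100)/100.
14.86·Km + 41.3 = 2.120·Km + 212, so (14.86 − 2.120)·Km = 212 − 41.3.
Km = 170.7/12.74 = 13.4 μM; then Vmax = 41.3(13.4+2.78)/2.78 = 240 nmol·min⁻¹.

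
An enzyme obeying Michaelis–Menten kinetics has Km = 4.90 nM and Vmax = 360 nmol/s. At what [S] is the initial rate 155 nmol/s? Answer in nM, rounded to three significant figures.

3.70 nM

Rearranging v = Vmax[S]/(Km+[S]) gives [S] = Km·v/(Vmax − v).
[S] = 4.90 × 155 / (360 − 155) = 759.5/205.0 = 3.70 nM.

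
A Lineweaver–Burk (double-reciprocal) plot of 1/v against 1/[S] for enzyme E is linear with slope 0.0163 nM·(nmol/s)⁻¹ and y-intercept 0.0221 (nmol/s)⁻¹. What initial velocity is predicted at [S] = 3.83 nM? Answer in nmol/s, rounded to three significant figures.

37.9 nmol/s

The y-intercept is 1/Vmax, so Vmax = 1/0.0221 = 45.2 nmol/s.
The slope is Km/Vmax, so Km = 0.0163 × 45.2 = 0.738 nM.
Then v = 45.2 × 3.83/(0.738 + 3.83) = 37.9 nmol/s.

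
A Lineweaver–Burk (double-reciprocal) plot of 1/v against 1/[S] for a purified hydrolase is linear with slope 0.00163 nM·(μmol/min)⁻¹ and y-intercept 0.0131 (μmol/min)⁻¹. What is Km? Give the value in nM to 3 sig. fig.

0.124 nM

y-intercept = 1/Vmax ⇒ Vmax = 76.3 μmol/min; slope = Km/Vmax ⇒ Km = slope × Vmax.
Km = 0.00163 × 76.3 = 0.124 nM.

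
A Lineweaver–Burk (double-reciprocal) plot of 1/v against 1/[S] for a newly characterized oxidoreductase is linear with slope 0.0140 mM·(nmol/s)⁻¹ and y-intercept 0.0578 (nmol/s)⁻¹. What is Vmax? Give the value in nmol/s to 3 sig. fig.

17.3 nmol/s

The y-intercept of a Lineweaver–Burk plot equals 1/Vmax, so Vmax = 1/0.0578 = 17.3 nmol/s.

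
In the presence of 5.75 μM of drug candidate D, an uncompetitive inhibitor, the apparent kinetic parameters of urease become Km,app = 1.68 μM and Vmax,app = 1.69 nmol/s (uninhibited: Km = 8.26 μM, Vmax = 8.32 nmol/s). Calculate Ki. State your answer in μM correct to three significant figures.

1.47 μM

Uncompetitive: Vmax,app = Vmax/α (and Km,app = Km/α) with α = 1 + [I]/Ki.
α = Vmax/Vmax,app = 8.32/1.69 = 4.923.
Since α = 1 + [I]/Ki, [I]/Ki = 4.923 − 1 = 3.923 and Ki = 5.75/3.923 = 1.47 μM.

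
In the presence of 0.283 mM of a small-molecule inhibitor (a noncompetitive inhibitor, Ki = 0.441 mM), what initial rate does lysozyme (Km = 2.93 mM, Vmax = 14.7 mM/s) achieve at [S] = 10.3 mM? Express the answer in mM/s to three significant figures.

With α = 1 + [I]/Ki = 1 + 0.283/0.441 = 1.642, the noncompetitive rate law is v = (Vmax/α)·[S] / (Km + [S]).
v = (14.7/1.642)×10.3 / (2.93 + 10.3) = 92.23/13.23 = 6.97 mM/s.

6.97 mM/s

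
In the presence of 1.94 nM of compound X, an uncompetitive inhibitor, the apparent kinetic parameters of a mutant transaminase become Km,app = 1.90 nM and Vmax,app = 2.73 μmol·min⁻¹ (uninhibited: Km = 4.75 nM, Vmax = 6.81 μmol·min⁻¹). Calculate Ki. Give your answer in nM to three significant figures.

Uncompetitive: Vmax,app = Vmax/α (and Km,app = Km/α) with α = 1 + [I]/Ki.
α = Vmax/Vmax,app = 6.81/2.73 = 2.495.
Since α = 1 + [I]/Ki, [I]/Ki = 2.495 − 1 = 1.495 and Ki = 1.94/1.495 = 1.30 nM.

1.30 nM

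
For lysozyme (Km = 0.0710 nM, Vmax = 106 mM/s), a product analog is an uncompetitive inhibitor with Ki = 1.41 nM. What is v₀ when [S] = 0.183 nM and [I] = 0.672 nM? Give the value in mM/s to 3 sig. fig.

α = 1 + [I]/Ki = 1 + 0.672/1.41 = 1.477.
For an uncompetitive inhibitor, both parameters are divided by α, giving Vmax/α and Km/α: Km,app = 0.0481 nM, Vmax,app = 71.8 mM/s.
v = Vmax,app·[S]/(Km,app + [S]) = 71.8 × 0.183/(0.0481 + 0.183) = 56.8 mM/s.

56.8 mM/s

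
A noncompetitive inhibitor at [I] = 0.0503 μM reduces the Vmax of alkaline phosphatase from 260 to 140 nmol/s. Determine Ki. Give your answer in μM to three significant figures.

Noncompetitive: Vmax,app = Vmax/α with α = 1 + [I]/Ki.
α = Vmax/Vmax,app = 260/140 = 1.857.
Ki = [I]/(α − 1) = 0.0503/0.8571 = 0.0587 μM.

0.0587 μM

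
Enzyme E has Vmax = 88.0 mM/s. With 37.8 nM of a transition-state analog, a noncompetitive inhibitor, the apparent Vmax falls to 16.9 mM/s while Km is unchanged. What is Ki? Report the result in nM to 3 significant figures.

8.98 nM

Noncompetitive: Vmax,app = Vmax/α with α = 1 + [I]/Ki.
α = Vmax/Vmax,app = 88.0/16.9 = 5.207.
Since α = 1 + [I]/Ki, [I]/Ki = 5.207 − 1 = 4.207 and Ki = 37.8/4.207 = 8.98 nM.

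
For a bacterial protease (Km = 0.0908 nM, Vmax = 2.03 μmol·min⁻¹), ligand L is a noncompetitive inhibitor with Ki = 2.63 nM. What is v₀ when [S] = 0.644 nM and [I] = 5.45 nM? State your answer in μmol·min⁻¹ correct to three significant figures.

0.579 μmol·min⁻¹

With α = 1 + [I]/Ki = 1 + 5.45/2.63 = 3.072, the noncompetitive rate law is v = (Vmax/α)·[S] / (Km + [S]).
v = (2.03/3.072)×0.644 / (0.0908 + 0.644) = 0.4255/0.7348 = 0.579 μmol·min⁻¹.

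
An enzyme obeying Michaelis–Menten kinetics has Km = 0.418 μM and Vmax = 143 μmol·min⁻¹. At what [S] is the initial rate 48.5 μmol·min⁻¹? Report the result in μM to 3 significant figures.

Rearranging v = Vmax[S]/(Km+[S]) gives [S] = Km·v/(Vmax − v).
[S] = 0.418 × 48.5 / (143 − 48.5) = 20.27/94.50 = 0.215 μM.

0.215 μM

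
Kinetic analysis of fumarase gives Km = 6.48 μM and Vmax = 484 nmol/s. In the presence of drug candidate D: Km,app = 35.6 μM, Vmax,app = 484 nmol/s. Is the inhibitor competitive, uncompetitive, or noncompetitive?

Km increases (6.48 → 35.6 μM) while Vmax is unchanged — the hallmark of competitive inhibition.

competitive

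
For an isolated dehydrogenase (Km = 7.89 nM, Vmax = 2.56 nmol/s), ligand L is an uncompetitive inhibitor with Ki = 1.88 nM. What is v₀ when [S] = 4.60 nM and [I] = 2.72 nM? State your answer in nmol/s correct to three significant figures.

0.615 nmol/s

α = 1 + [I]/Ki = 1 + 2.72/1.88 = 2.447.
For an uncompetitive inhibitor, both parameters are divided by α, giving Vmax/α and Km/α: Km,app = 3.22 nM, Vmax,app = 1.05 nmol/s.
v = Vmax,app·[S]/(Km,app + [S]) = 1.05 × 4.60/(3.22 + 4.60) = 0.615 nmol/s.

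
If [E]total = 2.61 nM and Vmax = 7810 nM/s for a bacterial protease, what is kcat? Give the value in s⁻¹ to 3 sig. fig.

2990 s⁻¹

kcat = Vmax/[E]total = 7810 nM/s / 2.61 nM = 2990 s⁻¹.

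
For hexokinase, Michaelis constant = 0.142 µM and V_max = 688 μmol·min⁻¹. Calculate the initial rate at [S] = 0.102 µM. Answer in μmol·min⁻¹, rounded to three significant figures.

v = Vmax·[S]/(Km + [S]) = 688 × 0.102 / (0.142 + 0.102)
  = 70.18 / 0.2440 = 288 μmol·min⁻¹.

288 μmol·min⁻¹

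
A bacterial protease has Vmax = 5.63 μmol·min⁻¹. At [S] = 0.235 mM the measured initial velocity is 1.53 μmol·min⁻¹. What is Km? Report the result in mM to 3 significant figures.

0.630 mM

v/Vmax = 1.53/5.63 = 0.2718 = [S]/(Km+[S]).
So Km + [S] = [S]/0.2718 = 0.8647 mM, giving Km = 0.8647 − 0.235 = 0.630 mM.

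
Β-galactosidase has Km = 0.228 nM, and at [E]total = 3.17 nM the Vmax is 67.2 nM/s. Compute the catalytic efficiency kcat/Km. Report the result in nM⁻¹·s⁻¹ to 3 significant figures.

kcat = Vmax/[E]total = 67.2/3.17 = 21.2 s⁻¹.
kcat/Km = 21.2/0.228 = 93.0 nM⁻¹·s⁻¹.

93.0 nM⁻¹·s⁻¹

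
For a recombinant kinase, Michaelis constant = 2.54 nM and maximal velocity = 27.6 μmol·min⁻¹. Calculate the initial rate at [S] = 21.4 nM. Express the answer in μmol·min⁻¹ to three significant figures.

v = Vmax·[S]/(Km + [S]) = 27.6 × 21.4 / (2.54 + 21.4)
  = 590.6 / 23.94 = 24.7 μmol·min⁻¹.

24.7 μmol·min⁻¹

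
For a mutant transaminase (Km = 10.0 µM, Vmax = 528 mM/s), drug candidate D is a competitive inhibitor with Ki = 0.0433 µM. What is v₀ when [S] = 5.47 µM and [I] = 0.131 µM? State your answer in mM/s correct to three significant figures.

With α = 1 + [I]/Ki = 1 + 0.131/0.0433 = 4.025, the competitive rate law is v = Vmax[S] / (αKm + [S]).
v = 528×5.47 / (4.025×10.0 + 5.47) = 2888/45.72 = 63.2 mM/s.

63.2 mM/s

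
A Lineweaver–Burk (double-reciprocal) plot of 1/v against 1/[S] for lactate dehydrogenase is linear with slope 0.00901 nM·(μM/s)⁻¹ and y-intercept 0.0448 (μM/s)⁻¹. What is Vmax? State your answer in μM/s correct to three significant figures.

The y-intercept of a Lineweaver–Burk plot equals 1/Vmax, so Vmax = 1/0.0448 = 22.3 μM/s.

22.3 μM/s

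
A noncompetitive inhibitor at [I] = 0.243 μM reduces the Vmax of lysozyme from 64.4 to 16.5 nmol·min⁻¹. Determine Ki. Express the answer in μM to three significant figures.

Noncompetitive: Vmax,app = Vmax/α with α = 1 + [I]/Ki.
α = Vmax/Vmax,app = 64.4/16.5 = 3.903.
Ki = [I]/(α − 1) = 0.243/2.903 = 0.0837 μM.

0.0837 μM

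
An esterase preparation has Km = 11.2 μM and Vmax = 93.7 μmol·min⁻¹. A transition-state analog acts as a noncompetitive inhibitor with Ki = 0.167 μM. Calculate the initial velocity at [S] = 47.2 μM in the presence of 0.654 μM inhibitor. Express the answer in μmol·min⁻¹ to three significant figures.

15.4 μmol·min⁻¹

With α = 1 + [I]/Ki = 1 + 0.654/0.167 = 4.916, the noncompetitive rate law is v = (Vmax/α)·[S] / (Km + [S]).
v = (93.7/4.916)×47.2 / (11.2 + 47.2) = 899.6/58.40 = 15.4 μmol·min⁻¹.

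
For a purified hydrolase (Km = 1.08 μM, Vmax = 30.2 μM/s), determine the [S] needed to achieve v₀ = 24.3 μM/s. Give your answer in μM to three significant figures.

4.45 μM

Rearranging v = Vmax[S]/(Km+[S]) gives [S] = Km·v/(Vmax − v).
[S] = 1.08 × 24.3 / (30.2 − 24.3) = 26.24/5.900 = 4.45 μM.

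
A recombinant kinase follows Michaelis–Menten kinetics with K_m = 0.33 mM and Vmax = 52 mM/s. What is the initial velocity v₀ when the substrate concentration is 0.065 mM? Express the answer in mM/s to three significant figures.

v = Vmax·[S]/(Km + [S]) = 52 × 0.065 / (0.33 + 0.065)
  = 3.380 / 0.3950 = 8.56 mM/s.

8.56 mM/s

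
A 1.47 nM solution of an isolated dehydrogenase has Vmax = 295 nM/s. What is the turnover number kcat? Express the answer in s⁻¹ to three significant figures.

kcat = Vmax/[E]total = 295 nM/s / 1.47 nM = 201 s⁻¹.

201 s⁻¹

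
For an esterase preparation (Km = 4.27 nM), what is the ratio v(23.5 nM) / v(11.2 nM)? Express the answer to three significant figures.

The fractional saturations are [S]/(Km+[S]) = 11.2/15.47 = 0.7240 and 23.5/27.77 = 0.8462.
v₂/v₁ is just their ratio: 0.8462/0.7240 = 1.17.

1.17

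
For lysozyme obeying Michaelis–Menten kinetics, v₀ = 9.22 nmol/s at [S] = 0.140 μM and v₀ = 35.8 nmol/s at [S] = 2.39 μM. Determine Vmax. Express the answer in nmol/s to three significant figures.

43.6 nmol/s

From v = Vmax[S]/(Km+[S]), each point gives Vmax = v(Km+[S])/[S].
Equating: 9.22(Km+0.140)/0.140 = 35.8(Km+2.39)/2.39.
65.86·Km + 9.22 = 14.98·Km + 35.8, so (65.86 − 14.98)·Km = 35.8 − 9.22.
Km = 26.58/50.88 = 0.522 μM; then Vmax = 9.22(0.522+0.140)/0.140 = 43.6 nmol/s.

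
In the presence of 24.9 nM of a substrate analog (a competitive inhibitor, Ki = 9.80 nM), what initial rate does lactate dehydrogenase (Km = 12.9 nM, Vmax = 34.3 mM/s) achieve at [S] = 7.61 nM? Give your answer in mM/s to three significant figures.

α = 1 + [I]/Ki = 1 + 24.9/9.80 = 3.541.
For a competitive inhibitor, Vmax is unchanged and the apparent Km becomes α·Km: Km,app = 45.7 nM, Vmax,app = 34.3 mM/s.
v = Vmax,app·[S]/(Km,app + [S]) = 34.3 × 7.61/(45.7 + 7.61) = 4.90 mM/s.

4.90 mM/s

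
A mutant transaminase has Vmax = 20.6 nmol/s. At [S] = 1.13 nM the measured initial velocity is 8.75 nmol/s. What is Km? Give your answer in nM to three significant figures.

v/Vmax = 8.75/20.6 = 0.4248 = [S]/(Km+[S]).
So Km + [S] = [S]/0.4248 = 2.660 nM, giving Km = 2.660 − 1.13 = 1.53 nM.

1.53 nM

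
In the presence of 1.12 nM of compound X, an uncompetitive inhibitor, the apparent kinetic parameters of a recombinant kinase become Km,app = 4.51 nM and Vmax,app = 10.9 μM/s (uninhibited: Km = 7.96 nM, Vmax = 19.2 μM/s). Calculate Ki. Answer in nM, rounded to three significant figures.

1.47 nM

Uncompetitive: Vmax,app = Vmax/α (and Km,app = Km/α) with α = 1 + [I]/Ki.
α = Vmax/Vmax,app = 19.2/10.9 = 1.761.
Ki = [I]/(α − 1) = 1.12/0.7615 = 1.47 nM.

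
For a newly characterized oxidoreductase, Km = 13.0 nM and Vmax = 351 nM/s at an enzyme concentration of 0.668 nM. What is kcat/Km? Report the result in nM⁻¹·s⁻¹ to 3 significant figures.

40.4 nM⁻¹·s⁻¹

kcat = Vmax/[E]total = 351/0.668 = 525 s⁻¹.
kcat/Km = 525/13.0 = 40.4 nM⁻¹·s⁻¹.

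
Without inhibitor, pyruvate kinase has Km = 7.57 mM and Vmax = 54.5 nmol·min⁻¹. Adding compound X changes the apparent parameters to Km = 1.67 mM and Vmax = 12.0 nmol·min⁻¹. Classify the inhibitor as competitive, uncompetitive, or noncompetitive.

Both Km and Vmax decrease by the same factor (~4.54-fold) — characteristic of uncompetitive inhibition.

uncompetitive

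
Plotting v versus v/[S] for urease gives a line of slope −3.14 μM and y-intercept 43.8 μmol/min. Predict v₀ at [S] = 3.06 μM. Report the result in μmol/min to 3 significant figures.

In the Eadie–Hofstee form v = Vmax − Km·(v/[S]), the slope is −Km and the intercept is Vmax, so Km = 3.14 μM and Vmax = 43.8 μmol/min.
v = 43.8 × 3.06/(3.14 + 3.06) = 21.6 μmol/min.

21.6 μmol/min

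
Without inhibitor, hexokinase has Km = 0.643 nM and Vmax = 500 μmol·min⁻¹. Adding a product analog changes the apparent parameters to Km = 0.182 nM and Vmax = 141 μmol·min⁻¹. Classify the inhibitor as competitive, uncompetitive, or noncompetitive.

Both Km and Vmax decrease by the same factor (~3.54-fold) — characteristic of uncompetitive inhibition.

uncompetitive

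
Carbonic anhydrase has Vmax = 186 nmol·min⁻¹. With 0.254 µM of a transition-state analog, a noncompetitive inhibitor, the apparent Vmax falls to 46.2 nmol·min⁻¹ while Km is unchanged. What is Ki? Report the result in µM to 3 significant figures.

0.0839 µM

Noncompetitive: Vmax,app = Vmax/α with α = 1 + [I]/Ki.
α = Vmax/Vmax,app = 186/46.2 = 4.026.
Ki = [I]/(α − 1) = 0.254/3.026 = 0.0839 µM.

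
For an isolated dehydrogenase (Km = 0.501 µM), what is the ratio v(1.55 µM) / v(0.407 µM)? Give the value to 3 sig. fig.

Since Vmax cancels, v₂/v₁ = [S]₂(Km+[S]₁) / [S]₁(Km+[S]₂).
= 1.55×(0.501+0.407) / (0.407×(0.501+1.55)) = 1.407/0.8348 = 1.69.

1.69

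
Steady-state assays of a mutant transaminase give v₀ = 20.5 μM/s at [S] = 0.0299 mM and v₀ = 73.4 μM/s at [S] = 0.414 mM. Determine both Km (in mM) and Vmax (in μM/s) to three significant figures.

Km = 0.104 mM; Vmax = 91.9 μM/s

In reciprocal form, 1/v = (Km/Vmax)·(1/[S]) + 1/Vmax. The two points give (1/[S], 1/v) = (33.44, 0.04878) and (2.415, 0.01362).
Slope = (0.04878 − 0.01362)/(33.44 − 2.415) = 0.001133; intercept = 0.04878 − 0.001133×33.44 = 0.01089.
Vmax = 1/intercept = 91.9 μM/s; Km = slope × Vmax = 0.001133 × 91.9 = 0.104 mM.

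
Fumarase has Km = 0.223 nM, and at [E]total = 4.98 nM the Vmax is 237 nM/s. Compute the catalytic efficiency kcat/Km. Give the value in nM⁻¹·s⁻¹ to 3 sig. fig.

kcat = Vmax/[E]total = 237/4.98 = 47.6 s⁻¹.
kcat/Km = 47.6/0.223 = 213 nM⁻¹·s⁻¹.

213 nM⁻¹·s⁻¹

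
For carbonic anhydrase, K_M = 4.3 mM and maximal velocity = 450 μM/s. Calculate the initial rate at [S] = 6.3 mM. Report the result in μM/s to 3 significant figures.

267 μM/s

[S]/(Km+[S]) = 6.3/10.60 = 0.5943, the fractional saturation.
v = 0.5943 × Vmax = 0.5943 × 450 = 267 μM/s.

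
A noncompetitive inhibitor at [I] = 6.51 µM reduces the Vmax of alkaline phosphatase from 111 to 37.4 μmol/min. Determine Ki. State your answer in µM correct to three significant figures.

Noncompetitive: Vmax,app = Vmax/α with α = 1 + [I]/Ki.
α = Vmax/Vmax,app = 111/37.4 = 2.968.
Since α = 1 + [I]/Ki, [I]/Ki = 2.968 − 1 = 1.968 and Ki = 6.51/1.968 = 3.31 µM.

3.31 µM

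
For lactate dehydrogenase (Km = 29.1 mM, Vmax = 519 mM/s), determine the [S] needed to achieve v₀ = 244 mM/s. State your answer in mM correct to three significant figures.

25.8 mM

Rearranging v = Vmax[S]/(Km+[S]) gives [S] = Km·v/(Vmax − v).
[S] = 29.1 × 244 / (519 − 244) = 7100/275.0 = 25.8 mM.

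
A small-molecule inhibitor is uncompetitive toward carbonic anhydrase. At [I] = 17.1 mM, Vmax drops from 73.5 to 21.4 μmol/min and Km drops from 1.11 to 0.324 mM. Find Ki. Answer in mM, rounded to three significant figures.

7.02 mM

Uncompetitive: Vmax,app = Vmax/α (and Km,app = Km/α) with α = 1 + [I]/Ki.
α = Vmax/Vmax,app = 73.5/21.4 = 3.435.
Ki = [I]/(α − 1) = 17.1/2.435 = 7.02 mM.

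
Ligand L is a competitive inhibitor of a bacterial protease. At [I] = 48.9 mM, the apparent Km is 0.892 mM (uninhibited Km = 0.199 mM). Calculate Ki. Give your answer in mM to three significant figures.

14.0 mM

Competitive: Km,app = α·Km with α = 1 + [I]/Ki.
α = Km,app/Km = 0.892/0.199 = 4.482.
Ki = [I]/(α − 1) = 48.9/3.482 = 14.0 mM.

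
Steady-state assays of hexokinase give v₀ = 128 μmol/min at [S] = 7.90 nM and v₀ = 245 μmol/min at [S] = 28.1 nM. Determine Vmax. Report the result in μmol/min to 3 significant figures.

In reciprocal form, 1/v = (Km/Vmax)·(1/[S]) + 1/Vmax. The two points give (1/[S], 1/v) = (0.1266, 0.007812) and (0.03559, 0.004082).
Slope = (0.007812 − 0.004082)/(0.1266 − 0.03559) = 0.04100; intercept = 0.007812 − 0.04100×0.1266 = 0.002623.
Vmax = 1/intercept = 381 μmol/min; Km = slope × Vmax = 0.04100 × 381 = 15.6 nM.

381 μmol/min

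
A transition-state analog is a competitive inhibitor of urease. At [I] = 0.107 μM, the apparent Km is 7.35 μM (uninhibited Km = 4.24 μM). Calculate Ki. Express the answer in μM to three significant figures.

Competitive: Km,app = α·Km with α = 1 + [I]/Ki.
α = Km,app/Km = 7.35/4.24 = 1.733.
Ki = [I]/(α − 1) = 0.107/0.7335 = 0.146 μM.

0.146 μM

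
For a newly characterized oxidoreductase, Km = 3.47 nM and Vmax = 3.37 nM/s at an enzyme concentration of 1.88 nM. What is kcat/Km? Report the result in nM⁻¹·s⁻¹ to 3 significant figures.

0.517 nM⁻¹·s⁻¹

kcat = Vmax/[E]total = 3.37/1.88 = 1.79 s⁻¹.
kcat/Km = 1.79/3.47 = 0.517 nM⁻¹·s⁻¹.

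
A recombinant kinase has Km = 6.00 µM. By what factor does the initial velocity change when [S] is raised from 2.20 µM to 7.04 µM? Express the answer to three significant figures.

2.01

The fractional saturations are [S]/(Km+[S]) = 2.20/8.200 = 0.2683 and 7.04/13.04 = 0.5399.
v₂/v₁ is just their ratio: 0.5399/0.2683 = 2.01.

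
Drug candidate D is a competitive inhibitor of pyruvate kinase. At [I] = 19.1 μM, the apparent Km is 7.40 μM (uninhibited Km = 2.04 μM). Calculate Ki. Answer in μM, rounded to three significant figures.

7.27 μM

Competitive: Km,app = α·Km with α = 1 + [I]/Ki.
α = Km,app/Km = 7.40/2.04 = 3.627.
Since α = 1 + [I]/Ki, [I]/Ki = 3.627 − 1 = 2.627 and Ki = 19.1/2.627 = 7.27 μM.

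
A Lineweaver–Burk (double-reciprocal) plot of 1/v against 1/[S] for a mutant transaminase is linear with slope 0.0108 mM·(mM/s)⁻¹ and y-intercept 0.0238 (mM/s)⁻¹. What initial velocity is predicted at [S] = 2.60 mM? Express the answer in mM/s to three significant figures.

35.8 mM/s

The y-intercept is 1/Vmax, so Vmax = 1/0.0238 = 42.0 mM/s.
The slope is Km/Vmax, so Km = 0.0108 × 42.0 = 0.454 mM.
Then v = 42.0 × 2.60/(0.454 + 2.60) = 35.8 mM/s.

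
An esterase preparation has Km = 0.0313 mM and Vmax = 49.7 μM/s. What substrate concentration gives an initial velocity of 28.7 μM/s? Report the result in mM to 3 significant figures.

Rearranging v = Vmax[S]/(Km+[S]) gives [S] = Km·v/(Vmax − v).
[S] = 0.0313 × 28.7 / (49.7 − 28.7) = 0.8983/21.00 = 0.0428 mM.

0.0428 mM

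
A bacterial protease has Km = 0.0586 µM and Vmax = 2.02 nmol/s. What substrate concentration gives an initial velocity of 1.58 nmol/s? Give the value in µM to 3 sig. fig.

Rearranging v = Vmax[S]/(Km+[S]) gives [S] = Km·v/(Vmax − v).
[S] = 0.0586 × 1.58 / (2.02 − 1.58) = 0.09259/0.4400 = 0.210 µM.

0.210 µM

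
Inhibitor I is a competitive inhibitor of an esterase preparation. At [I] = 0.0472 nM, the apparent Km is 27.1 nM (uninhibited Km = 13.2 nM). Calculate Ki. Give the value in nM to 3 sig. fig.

Competitive: Km,app = α·Km with α = 1 + [I]/Ki.
α = Km,app/Km = 27.1/13.2 = 2.053.
Since α = 1 + [I]/Ki, [I]/Ki = 2.053 − 1 = 1.053 and Ki = 0.0472/1.053 = 0.0448 nM.

0.0448 nM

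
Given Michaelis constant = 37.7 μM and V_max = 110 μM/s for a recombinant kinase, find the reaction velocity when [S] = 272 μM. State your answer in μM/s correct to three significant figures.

[S]/(Km+[S]) = 272/309.7 = 0.8783, the fractional saturation.
v = 0.8783 × Vmax = 0.8783 × 110 = 96.6 μM/s.

96.6 μM/s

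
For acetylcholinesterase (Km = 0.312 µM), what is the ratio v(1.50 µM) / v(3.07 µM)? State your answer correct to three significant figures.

Since Vmax cancels, v₂/v₁ = [S]₂(Km+[S]₁) / [S]₁(Km+[S]₂).
= 1.50×(0.312+3.07) / (3.07×(0.312+1.50)) = 5.073/5.563 = 0.912.

0.912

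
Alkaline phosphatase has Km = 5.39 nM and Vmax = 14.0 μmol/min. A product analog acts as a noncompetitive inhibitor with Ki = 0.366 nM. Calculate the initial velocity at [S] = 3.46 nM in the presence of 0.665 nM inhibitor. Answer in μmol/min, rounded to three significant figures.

With α = 1 + [I]/Ki = 1 + 0.665/0.366 = 2.817, the noncompetitive rate law is v = (Vmax/α)·[S] / (Km + [S]).
v = (14.0/2.817)×3.46 / (5.39 + 3.46) = 17.20/8.850 = 1.94 μmol/min.

1.94 μmol/min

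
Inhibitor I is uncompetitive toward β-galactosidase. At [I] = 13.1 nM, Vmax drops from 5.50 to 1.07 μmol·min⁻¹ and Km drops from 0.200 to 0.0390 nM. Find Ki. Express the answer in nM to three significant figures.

Uncompetitive: Vmax,app = Vmax/α (and Km,app = Km/α) with α = 1 + [I]/Ki.
α = Vmax/Vmax,app = 5.50/1.07 = 5.140.
Since α = 1 + [I]/Ki, [I]/Ki = 5.140 − 1 = 4.140 and Ki = 13.1/4.140 = 3.16 nM.

3.16 nM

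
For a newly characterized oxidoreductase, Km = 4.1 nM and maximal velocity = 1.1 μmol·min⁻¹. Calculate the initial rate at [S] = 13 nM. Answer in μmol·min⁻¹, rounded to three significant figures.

0.836 μmol·min⁻¹

[S]/(Km+[S]) = 13/17.10 = 0.7602, the fractional saturation.
v = 0.7602 × Vmax = 0.7602 × 1.1 = 0.836 μmol·min⁻¹.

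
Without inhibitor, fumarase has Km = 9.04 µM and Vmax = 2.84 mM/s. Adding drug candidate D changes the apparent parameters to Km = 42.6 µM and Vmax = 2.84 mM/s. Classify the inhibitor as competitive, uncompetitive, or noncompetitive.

competitive

Km increases (9.04 → 42.6 µM) while Vmax is unchanged — the hallmark of competitive inhibition.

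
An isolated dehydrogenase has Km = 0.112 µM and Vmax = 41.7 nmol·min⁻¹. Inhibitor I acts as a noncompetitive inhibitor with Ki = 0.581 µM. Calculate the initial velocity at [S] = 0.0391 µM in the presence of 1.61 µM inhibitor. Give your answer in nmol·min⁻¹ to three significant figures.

2.86 nmol·min⁻¹

α = 1 + [I]/Ki = 1 + 1.61/0.581 = 3.771.
For a noncompetitive inhibitor, Vmax is reduced to Vmax/α while Km is unchanged: Km,app = 0.112 µM, Vmax,app = 11.1 nmol·min⁻¹.
v = Vmax,app·[S]/(Km,app + [S]) = 11.1 × 0.0391/(0.112 + 0.0391) = 2.86 nmol·min⁻¹.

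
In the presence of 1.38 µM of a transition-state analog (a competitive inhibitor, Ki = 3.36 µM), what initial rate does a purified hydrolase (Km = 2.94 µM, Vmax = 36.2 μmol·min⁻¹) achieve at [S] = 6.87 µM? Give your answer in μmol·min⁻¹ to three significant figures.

22.6 μmol·min⁻¹

α = 1 + [I]/Ki = 1 + 1.38/3.36 = 1.411.
For a competitive inhibitor, Vmax is unchanged and the apparent Km becomes α·Km: Km,app = 4.15 µM, Vmax,app = 36.2 μmol·min⁻¹.
v = Vmax,app·[S]/(Km,app + [S]) = 36.2 × 6.87/(4.15 + 6.87) = 22.6 μmol·min⁻¹.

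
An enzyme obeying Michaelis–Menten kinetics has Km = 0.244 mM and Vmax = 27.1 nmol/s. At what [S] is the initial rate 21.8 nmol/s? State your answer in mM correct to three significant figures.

Rearranging v = Vmax[S]/(Km+[S]) gives [S] = Km·v/(Vmax − v).
[S] = 0.244 × 21.8 / (27.1 − 21.8) = 5.319/5.300 = 1.00 mM.

1.00 mM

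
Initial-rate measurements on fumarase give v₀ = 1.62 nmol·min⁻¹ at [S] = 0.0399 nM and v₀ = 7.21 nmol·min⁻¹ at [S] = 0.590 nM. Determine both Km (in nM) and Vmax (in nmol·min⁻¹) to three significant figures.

Km = 0.197 nM; Vmax = 9.62 nmol·min⁻¹

From v = Vmax[S]/(Km+[S]), each point gives Vmax = v(Km+[S])/[S].
Equating: 1.62(Km+0.0399)/0.0399 = 7.21(Km+0.590)/0.590.
40.60·Km + 1.62 = 12.22·Km + 7.21, so (40.60 − 12.22)·Km = 7.21 − 1.62.
Km = 5.590/28.38 = 0.197 nM; then Vmax = 1.62(0.197+0.0399)/0.0399 = 9.62 nmol·min⁻¹.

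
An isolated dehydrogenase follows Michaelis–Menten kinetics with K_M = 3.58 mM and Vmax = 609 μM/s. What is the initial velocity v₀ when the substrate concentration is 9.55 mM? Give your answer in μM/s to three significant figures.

443 μM/s

[S]/(Km+[S]) = 9.55/13.13 = 0.7273, the fractional saturation.
v = 0.7273 × Vmax = 0.7273 × 609 = 443 μM/s.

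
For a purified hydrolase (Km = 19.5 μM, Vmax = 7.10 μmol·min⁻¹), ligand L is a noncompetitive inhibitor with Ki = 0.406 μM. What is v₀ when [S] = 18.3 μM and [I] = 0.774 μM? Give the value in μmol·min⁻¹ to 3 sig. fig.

1.18 μmol·min⁻¹

With α = 1 + [I]/Ki = 1 + 0.774/0.406 = 2.906, the noncompetitive rate law is v = (Vmax/α)·[S] / (Km + [S]).
v = (7.10/2.906)×18.3 / (19.5 + 18.3) = 44.70/37.80 = 1.18 μmol·min⁻¹.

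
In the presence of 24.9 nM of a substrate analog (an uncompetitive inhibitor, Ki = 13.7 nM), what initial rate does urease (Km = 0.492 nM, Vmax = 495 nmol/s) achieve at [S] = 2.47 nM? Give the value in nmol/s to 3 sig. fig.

α = 1 + [I]/Ki = 1 + 24.9/13.7 = 2.818.
For an uncompetitive inhibitor, both parameters are divided by α, giving Vmax/α and Km/α: Km,app = 0.175 nM, Vmax,app = 176 nmol/s.
v = Vmax,app·[S]/(Km,app + [S]) = 176 × 2.47/(0.175 + 2.47) = 164 nmol/s.

164 nmol/s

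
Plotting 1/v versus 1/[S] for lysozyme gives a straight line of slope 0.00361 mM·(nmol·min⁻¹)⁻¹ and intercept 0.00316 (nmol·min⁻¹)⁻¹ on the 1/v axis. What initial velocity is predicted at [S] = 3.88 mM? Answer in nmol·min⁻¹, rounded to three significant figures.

244 nmol·min⁻¹

The y-intercept is 1/Vmax, so Vmax = 1/0.00316 = 316 nmol·min⁻¹.
The slope is Km/Vmax, so Km = 0.00361 × 316 = 1.14 mM.
Then v = 316 × 3.88/(1.14 + 3.88) = 244 nmol·min⁻¹.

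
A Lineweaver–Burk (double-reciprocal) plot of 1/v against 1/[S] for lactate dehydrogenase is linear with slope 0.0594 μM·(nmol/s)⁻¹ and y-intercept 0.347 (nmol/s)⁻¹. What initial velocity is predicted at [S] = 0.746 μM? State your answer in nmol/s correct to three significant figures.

2.34 nmol/s

The y-intercept is 1/Vmax, so Vmax = 1/0.347 = 2.88 nmol/s.
The slope is Km/Vmax, so Km = 0.0594 × 2.88 = 0.171 μM.
Then v = 2.88 × 0.746/(0.171 + 0.746) = 2.34 nmol/s.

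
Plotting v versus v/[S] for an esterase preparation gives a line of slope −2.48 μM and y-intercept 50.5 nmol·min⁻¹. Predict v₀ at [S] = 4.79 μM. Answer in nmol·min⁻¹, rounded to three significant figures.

In the Eadie–Hofstee form v = Vmax − Km·(v/[S]), the slope is −Km and the intercept is Vmax, so Km = 2.48 μM and Vmax = 50.5 nmol·min⁻¹.
v = 50.5 × 4.79/(2.48 + 4.79) = 33.3 nmol·min⁻¹.

33.3 nmol·min⁻¹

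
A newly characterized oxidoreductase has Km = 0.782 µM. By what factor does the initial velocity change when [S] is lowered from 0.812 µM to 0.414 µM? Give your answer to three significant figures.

0.680

Since Vmax cancels, v₂/v₁ = [S]₂(Km+[S]₁) / [S]₁(Km+[S]₂).
= 0.414×(0.782+0.812) / (0.812×(0.782+0.414)) = 0.6599/0.9712 = 0.680.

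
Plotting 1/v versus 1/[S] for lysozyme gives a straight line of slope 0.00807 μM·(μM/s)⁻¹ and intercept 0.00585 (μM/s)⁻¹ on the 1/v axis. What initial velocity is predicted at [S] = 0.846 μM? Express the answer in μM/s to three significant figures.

The y-intercept is 1/Vmax, so Vmax = 1/0.00585 = 171 μM/s.
The slope is Km/Vmax, so Km = 0.00807 × 171 = 1.38 μM.
Then v = 171 × 0.846/(1.38 + 0.846) = 65.0 μM/s.

65.0 μM/s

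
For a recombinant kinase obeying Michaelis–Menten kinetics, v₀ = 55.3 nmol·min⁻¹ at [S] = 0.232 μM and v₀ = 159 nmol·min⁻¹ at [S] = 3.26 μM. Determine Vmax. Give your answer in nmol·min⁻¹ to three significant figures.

From v = Vmax[S]/(Km+[S]), each point gives Vmax = v(Km+[S])/[S].
Equating: 55.3(Km+0.232)/0.232 = 159(Km+3.26)/3.26.
238.4·Km + 55.3 = 48.77·Km + 159, so (238.4 − 48.77)·Km = 159 − 55.3.
Km = 103.7/189.6 = 0.547 μM; then Vmax = 55.3(0.547+0.232)/0.232 = 186 nmol·min⁻¹.

186 nmol·min⁻¹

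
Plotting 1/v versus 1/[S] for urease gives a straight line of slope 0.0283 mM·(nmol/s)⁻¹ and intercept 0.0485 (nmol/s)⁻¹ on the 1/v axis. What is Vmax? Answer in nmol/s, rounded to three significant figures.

The y-intercept of a Lineweaver–Burk plot equals 1/Vmax, so Vmax = 1/0.0485 = 20.6 nmol/s.

20.6 nmol/s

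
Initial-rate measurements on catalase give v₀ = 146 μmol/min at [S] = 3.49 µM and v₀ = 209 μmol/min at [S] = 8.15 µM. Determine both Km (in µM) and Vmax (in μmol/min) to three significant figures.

From v = Vmax[S]/(Km+[S]), each point gives Vmax = v(Km+[S])/[S].
Equating: 146(Km+3.49)/3.49 = 209(Km+8.15)/8.15.
41.83·Km + 146 = 25.64·Km + 209, so (41.83 − 25.64)·Km = 209 − 146.
Km = 63.00/16.19 = 3.89 µM; then Vmax = 146(3.89+3.49)/3.49 = 309 μmol/min.

Km = 3.89 µM; Vmax = 309 μmol/min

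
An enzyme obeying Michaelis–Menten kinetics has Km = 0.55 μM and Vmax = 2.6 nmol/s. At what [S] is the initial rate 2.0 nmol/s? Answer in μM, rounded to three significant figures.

The required fractional saturation is v/Vmax = 2.0/2.6 = 0.7692.
Then [S]/(Km+[S]) = 0.7692 ⇒ [S] = 0.55 × 0.7692/(1 − 0.7692) = 1.83 μM.

1.83 μM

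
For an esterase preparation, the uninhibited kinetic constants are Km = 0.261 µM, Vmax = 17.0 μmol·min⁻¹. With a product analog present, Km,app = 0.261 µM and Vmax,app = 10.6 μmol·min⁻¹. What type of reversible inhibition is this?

Vmax decreases (17.0 → 10.6 μmol·min⁻¹) while Km is unchanged — pure noncompetitive inhibition.

noncompetitive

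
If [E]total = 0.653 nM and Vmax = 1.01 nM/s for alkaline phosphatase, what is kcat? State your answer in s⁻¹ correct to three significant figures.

kcat = Vmax/[E]total = 1.01 nM/s / 0.653 nM = 1.55 s⁻¹.

1.55 s⁻¹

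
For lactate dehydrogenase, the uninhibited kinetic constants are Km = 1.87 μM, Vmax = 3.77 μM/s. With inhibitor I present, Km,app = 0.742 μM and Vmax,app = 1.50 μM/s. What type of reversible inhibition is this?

Both Km and Vmax decrease by the same factor (~2.52-fold) — characteristic of uncompetitive inhibition.

uncompetitive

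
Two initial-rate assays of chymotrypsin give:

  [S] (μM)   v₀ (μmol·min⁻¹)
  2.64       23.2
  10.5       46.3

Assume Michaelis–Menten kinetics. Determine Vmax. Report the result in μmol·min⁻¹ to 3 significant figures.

69.6 μmol·min⁻¹

From v = Vmax[S]/(Km+[S]), each point gives Vmax = v(Km+[S])/[S].
Equating: 23.2(Km+2.64)/2.64 = 46.3(Km+10.5)/10.5.
8.788·Km + 23.2 = 4.410·Km + 46.3, so (8.788 − 4.410)·Km = 46.3 − 23.2.
Km = 23.10/4.378 = 5.28 μM; then Vmax = 23.2(5.28+2.64)/2.64 = 69.6 μmol·min⁻¹.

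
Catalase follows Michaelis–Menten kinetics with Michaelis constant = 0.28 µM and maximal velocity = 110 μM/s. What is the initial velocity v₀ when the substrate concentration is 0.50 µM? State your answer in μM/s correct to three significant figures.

v = Vmax·[S]/(Km + [S]) = 110 × 0.50 / (0.28 + 0.50)
  = 55.00 / 0.7800 = 70.5 μM/s.

70.5 μM/s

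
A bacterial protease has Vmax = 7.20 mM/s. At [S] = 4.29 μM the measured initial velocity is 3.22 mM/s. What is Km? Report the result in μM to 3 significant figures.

v/Vmax = 3.22/7.20 = 0.4472 = [S]/(Km+[S]).
So Km + [S] = [S]/0.4472 = 9.593 μM, giving Km = 9.593 − 4.29 = 5.30 μM.

5.30 μM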